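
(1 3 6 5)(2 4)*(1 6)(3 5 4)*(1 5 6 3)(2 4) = (1 6 2)(3 5)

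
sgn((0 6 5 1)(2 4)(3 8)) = -1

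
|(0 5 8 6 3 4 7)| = 7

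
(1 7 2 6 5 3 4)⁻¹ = (1 4 3 5 6 2 7)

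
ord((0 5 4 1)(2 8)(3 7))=4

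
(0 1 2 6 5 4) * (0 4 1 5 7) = (0 5 1 2 6 7)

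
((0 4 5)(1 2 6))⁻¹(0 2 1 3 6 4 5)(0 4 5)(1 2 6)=(0 4 6 2 3 1 5)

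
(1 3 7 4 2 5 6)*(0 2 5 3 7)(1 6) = (0 2 3)(1 7 4 5)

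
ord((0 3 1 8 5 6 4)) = 7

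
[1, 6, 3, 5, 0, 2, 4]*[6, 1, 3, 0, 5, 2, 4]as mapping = [0→1, 1→4, 2→0, 3→2, 4→6, 5→3, 6→5]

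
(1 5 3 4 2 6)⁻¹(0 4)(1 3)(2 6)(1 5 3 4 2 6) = (0 2)(1 6)(4 5)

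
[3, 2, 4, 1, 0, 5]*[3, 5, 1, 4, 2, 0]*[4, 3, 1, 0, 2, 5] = [2, 3, 1, 5, 0, 4]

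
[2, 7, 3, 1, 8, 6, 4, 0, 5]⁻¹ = [7, 3, 0, 2, 6, 8, 5, 1, 4]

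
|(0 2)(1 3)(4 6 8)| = 6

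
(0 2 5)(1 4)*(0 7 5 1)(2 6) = (0 6 2 1 4)(5 7)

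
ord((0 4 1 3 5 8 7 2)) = 8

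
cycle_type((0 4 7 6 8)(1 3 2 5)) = 4.5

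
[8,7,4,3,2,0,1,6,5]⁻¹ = [5,6,4,3,2,8,7,1,0]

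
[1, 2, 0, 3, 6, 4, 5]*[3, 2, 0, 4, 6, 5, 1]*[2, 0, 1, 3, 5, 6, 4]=[1, 2, 3, 5, 0, 4, 6]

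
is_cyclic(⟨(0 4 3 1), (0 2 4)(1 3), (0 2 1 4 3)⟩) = no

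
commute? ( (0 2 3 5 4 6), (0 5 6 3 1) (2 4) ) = no: (0 2 3 5 4 6)*(0 5 6 3 1) (2 4) = (0 4 3 6 5 2 1), (0 5 6 3 1) (2 4)*(0 2 3 5 4 6) = (0 4 3 1 2 6 5) 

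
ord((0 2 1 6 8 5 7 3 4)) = 9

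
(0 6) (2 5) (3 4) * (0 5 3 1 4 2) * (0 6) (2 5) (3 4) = (1 3 5 6 2 4) 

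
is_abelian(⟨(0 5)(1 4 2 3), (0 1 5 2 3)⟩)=no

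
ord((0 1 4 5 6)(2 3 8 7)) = 20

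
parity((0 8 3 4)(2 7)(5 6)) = odd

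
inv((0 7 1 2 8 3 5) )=(0 5 3 8 2 1 7) 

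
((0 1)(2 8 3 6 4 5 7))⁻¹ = (0 1)(2 7 5 4 6 3 8)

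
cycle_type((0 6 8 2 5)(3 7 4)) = 3.5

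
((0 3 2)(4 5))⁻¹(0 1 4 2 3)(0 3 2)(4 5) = (0 2 3 1 5)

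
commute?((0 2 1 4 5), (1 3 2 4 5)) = no:(0 2 1 4 5) * (1 3 2 4 5) = (0 4 1 5)(2 3), (1 3 2 4 5) * (0 2 1 4 5) = (0 2 5 4)(1 3)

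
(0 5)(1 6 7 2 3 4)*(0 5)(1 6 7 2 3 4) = (1 7 3)(2 4 6)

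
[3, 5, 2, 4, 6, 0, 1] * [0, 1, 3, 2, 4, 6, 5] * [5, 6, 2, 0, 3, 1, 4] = [2, 4, 0, 3, 1, 5, 6]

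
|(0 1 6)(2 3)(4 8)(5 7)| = 6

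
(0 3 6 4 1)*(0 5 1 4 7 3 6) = (0 6 7 3)(1 5)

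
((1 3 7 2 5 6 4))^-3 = (1 5 3 6 7 4 2)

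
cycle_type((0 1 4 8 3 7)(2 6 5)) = 3.6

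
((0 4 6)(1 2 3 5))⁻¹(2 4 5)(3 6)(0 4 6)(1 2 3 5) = (0 5)(1 3 6)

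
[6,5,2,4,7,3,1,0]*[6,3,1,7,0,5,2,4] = [2,5,1,0,4,7,3,6]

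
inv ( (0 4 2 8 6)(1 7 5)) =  (0 6 8 2 4)(1 5 7)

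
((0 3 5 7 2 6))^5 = (0 6 2 7 5 3)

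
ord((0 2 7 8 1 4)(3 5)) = 6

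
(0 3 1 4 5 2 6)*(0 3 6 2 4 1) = (0 6 3)(4 5)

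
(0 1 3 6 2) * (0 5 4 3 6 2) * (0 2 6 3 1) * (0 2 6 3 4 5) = (0 2)(1 4)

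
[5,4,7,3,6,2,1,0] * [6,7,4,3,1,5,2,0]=[5,1,0,3,2,4,7,6]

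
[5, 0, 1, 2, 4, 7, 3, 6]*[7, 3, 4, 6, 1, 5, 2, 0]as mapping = [0→5, 1→7, 2→3, 3→4, 4→1, 5→0, 6→6, 7→2]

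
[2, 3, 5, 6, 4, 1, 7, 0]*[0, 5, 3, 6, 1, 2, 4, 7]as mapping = [0→3, 1→6, 2→2, 3→4, 4→1, 5→5, 6→7, 7→0]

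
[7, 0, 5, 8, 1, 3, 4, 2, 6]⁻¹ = [1, 4, 7, 5, 6, 2, 8, 0, 3]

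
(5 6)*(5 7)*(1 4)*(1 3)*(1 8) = (1 4 3 8)(5 6 7)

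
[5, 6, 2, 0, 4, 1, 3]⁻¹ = [3, 5, 2, 6, 4, 0, 1]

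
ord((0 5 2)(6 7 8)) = 3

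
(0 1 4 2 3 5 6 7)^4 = (0 3)(1 5)(2 7)(4 6)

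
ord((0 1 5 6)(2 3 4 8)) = 4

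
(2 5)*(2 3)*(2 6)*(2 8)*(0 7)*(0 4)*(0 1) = (0 7 4 1)(2 5 3 6 8)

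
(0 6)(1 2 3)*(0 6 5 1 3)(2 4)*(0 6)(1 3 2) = (0 5 3 2 6)(1 4)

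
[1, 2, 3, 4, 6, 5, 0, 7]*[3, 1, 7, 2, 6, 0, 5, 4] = [1, 7, 2, 6, 5, 0, 3, 4]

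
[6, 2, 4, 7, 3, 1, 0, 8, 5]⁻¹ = [6, 5, 1, 4, 2, 8, 0, 3, 7]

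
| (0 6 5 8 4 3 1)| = 7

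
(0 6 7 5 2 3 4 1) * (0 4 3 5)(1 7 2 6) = (0 1 4 7)(2 5 6)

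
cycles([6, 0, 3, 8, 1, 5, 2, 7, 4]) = (0 6 2 3 8 4 1)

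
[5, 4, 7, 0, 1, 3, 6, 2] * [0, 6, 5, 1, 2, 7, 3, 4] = [7, 2, 4, 0, 6, 1, 3, 5]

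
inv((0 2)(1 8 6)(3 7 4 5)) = (0 2)(1 6 8)(3 5 4 7)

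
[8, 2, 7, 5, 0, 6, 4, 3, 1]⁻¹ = [4, 8, 1, 7, 6, 3, 5, 2, 0]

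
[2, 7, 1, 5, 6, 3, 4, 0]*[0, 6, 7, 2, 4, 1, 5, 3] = [7, 3, 6, 1, 5, 2, 4, 0]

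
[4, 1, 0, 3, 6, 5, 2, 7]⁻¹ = [2, 1, 6, 3, 0, 5, 4, 7]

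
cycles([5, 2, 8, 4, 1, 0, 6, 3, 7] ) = (0 5)(1 2 8 7 3 4)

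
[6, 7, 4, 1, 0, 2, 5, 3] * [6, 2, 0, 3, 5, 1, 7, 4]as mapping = [0→7, 1→4, 2→5, 3→2, 4→6, 5→0, 6→1, 7→3]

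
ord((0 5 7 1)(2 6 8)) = 12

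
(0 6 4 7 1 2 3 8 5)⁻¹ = (0 5 8 3 2 1 7 4 6)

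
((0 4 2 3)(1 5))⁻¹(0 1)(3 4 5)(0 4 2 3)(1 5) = (0 2 1)(4 5)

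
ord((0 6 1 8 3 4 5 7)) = 8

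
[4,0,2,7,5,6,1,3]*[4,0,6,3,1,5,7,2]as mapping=[0→1,1→4,2→6,3→2,4→5,5→7,6→0,7→3]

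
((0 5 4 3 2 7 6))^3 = (0 3 6 4 7 5 2)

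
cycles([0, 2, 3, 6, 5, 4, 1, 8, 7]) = (1 2 3 6) (4 5) (7 8) 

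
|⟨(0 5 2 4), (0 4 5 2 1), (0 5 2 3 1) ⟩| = 120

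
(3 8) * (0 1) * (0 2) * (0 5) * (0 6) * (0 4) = (0 1 2 5 6 4) (3 8) 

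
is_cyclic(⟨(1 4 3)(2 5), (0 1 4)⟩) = no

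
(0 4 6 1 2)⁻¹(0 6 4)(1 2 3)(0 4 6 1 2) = (0 3 2)(1 6 4)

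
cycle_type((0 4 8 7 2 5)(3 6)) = 2.6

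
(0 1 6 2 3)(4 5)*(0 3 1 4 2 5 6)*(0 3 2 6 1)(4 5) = (0 5 6 4 1 3 2)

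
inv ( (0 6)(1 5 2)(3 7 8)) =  (0 6)(1 2 5)(3 8 7)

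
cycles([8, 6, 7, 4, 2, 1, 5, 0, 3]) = (0 8 3 4 2 7)(1 6 5)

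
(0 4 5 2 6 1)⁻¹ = (0 1 6 2 5 4)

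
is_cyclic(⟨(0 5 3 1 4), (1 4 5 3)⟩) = no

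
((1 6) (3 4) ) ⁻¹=(1 6) (3 4) 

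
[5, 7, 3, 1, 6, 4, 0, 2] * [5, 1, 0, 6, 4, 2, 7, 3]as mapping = [0→2, 1→3, 2→6, 3→1, 4→7, 5→4, 6→5, 7→0]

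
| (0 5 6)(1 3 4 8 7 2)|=6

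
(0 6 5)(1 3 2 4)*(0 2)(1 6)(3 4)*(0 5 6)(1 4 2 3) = (0 4)(1 2)(3 5)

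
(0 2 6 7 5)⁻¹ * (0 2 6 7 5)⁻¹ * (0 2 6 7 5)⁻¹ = (0 6 5 2 7)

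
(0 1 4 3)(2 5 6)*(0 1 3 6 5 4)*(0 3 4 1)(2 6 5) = (0 4 5 2 1 3)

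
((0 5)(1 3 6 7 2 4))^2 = (1 6 2)(3 7 4)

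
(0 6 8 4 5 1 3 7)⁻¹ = (0 7 3 1 5 4 8 6)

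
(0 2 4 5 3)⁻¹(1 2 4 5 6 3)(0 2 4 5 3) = (0 1 4 5 3 6)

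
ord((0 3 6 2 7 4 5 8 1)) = 9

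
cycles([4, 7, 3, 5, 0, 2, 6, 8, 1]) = (0 4)(1 7 8)(2 3 5)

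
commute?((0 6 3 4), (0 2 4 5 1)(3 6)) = no:(0 6 3 4)*(0 2 4 5 1)(3 6) = (0 3 5 1)(2 4), (0 2 4 5 1)(3 6)*(0 6 3 4) = (0 2)(1 6 4 5)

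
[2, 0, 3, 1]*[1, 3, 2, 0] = [2, 1, 0, 3]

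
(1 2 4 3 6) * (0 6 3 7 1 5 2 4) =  (0 6 5 2)(1 4 7)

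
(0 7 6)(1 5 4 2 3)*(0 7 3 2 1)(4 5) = (0 3)(1 4)(6 7)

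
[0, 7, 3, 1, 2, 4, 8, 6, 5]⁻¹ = [0, 3, 4, 2, 5, 8, 7, 1, 6]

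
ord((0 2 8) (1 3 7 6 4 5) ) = 6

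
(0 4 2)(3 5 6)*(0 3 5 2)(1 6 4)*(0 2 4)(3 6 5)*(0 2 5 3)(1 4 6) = (0 4 5 2 1 3 6)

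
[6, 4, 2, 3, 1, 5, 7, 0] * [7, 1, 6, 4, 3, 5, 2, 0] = [2, 3, 6, 4, 1, 5, 0, 7]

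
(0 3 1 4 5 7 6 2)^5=(0 7 1 2 5 3 6 4)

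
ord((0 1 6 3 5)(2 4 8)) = 15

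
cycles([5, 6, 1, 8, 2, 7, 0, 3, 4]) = (0 5 7 3 8 4 2 1 6)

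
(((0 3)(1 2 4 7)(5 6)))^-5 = (0 3)(1 7 4 2)(5 6)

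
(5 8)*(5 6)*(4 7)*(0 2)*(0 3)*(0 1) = (0 2 3 1)(4 7)(5 8 6)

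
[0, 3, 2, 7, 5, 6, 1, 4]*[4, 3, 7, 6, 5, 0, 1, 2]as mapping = [0→4, 1→6, 2→7, 3→2, 4→0, 5→1, 6→3, 7→5]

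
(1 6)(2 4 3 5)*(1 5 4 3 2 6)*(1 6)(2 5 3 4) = (1 6 3 2 4 5)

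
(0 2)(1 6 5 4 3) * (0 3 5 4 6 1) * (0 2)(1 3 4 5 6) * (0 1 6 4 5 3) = (0 1)(2 5 6 3)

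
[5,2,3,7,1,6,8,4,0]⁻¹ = [8,4,1,2,7,0,5,3,6]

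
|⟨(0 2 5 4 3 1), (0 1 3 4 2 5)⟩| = 720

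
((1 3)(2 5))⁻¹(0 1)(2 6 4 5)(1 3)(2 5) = (0 3)(2 5 6 4)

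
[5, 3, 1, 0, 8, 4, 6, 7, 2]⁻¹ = [3, 2, 8, 1, 5, 0, 6, 7, 4]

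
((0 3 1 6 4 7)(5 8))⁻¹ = (0 7 4 6 1 3)(5 8)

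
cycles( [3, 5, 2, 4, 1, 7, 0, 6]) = (0 3 4 1 5 7 6)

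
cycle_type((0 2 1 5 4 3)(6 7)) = 2.6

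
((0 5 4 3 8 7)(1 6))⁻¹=(0 7 8 3 4 5)(1 6)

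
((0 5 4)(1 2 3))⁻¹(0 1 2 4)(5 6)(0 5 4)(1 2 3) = (0 5 2 3)(4 6)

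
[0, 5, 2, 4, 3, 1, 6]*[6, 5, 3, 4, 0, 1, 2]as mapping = [0→6, 1→1, 2→3, 3→0, 4→4, 5→5, 6→2]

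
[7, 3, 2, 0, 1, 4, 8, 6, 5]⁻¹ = [3, 4, 2, 1, 5, 8, 7, 0, 6]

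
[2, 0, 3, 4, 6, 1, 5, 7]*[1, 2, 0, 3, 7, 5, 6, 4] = [0, 1, 3, 7, 6, 2, 5, 4]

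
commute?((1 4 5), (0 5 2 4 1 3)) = no:(1 4 5)*(0 5 2 4 1 3) = (0 5 3)(2 4), (0 5 2 4 1 3)*(1 4 5) = (0 1 3)(2 5)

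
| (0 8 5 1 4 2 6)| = 7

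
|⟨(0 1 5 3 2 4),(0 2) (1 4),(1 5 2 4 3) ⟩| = 720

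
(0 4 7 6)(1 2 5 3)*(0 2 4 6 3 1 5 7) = (0 6 2 7 3 5 1 4)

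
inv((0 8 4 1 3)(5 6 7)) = (0 3 1 4 8)(5 7 6)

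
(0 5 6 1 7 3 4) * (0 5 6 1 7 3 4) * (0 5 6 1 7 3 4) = (0 1 4 6 3 5 7)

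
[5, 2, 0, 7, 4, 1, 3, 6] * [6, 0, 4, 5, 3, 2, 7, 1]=[2, 4, 6, 1, 3, 0, 5, 7]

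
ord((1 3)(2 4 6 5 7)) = 10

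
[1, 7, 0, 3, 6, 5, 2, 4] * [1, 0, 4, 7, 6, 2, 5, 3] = [0, 3, 1, 7, 5, 2, 4, 6]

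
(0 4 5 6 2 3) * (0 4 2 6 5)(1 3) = (0 2 1 3 4)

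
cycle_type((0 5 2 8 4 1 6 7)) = 8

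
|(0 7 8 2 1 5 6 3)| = 8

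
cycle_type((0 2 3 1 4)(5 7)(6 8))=2^2.5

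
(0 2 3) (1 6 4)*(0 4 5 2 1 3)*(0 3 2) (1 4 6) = (0 4 2 3 6 5) 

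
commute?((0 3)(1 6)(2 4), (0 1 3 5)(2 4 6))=no:(0 3)(1 6)(2 4)*(0 1 3 5)(2 4 6)=(0 5)(1 2 6 3), (0 1 3 5)(2 4 6)*(0 3)(1 6)(2 4)=(0 6 4 1)(3 5)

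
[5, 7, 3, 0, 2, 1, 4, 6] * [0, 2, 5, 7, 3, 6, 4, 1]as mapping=[0→6, 1→1, 2→7, 3→0, 4→5, 5→2, 6→3, 7→4]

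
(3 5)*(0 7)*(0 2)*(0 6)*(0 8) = (0 7 2 6 8)(3 5)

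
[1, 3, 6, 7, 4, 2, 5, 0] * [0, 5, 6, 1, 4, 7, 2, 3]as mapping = [0→5, 1→1, 2→2, 3→3, 4→4, 5→6, 6→7, 7→0]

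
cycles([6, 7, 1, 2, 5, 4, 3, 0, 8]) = (0 6 3 2 1 7)(4 5)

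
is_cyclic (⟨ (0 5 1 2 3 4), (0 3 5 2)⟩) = no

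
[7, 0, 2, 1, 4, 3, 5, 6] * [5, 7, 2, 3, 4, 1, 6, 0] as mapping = [0→0, 1→5, 2→2, 3→7, 4→4, 5→3, 6→1, 7→6] 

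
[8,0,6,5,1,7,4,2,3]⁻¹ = [1,4,7,8,6,3,2,5,0]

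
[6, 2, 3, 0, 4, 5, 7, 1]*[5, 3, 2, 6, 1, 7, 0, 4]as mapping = [0→0, 1→2, 2→6, 3→5, 4→1, 5→7, 6→4, 7→3]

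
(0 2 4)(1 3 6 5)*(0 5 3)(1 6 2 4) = (0 4 5 6 3 2 1)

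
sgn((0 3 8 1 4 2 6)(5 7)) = -1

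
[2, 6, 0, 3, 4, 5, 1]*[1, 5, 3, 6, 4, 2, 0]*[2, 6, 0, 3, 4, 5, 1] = [3, 2, 6, 1, 4, 0, 5]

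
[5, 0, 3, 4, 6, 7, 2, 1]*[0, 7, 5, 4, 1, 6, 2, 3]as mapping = [0→6, 1→0, 2→4, 3→1, 4→2, 5→3, 6→5, 7→7]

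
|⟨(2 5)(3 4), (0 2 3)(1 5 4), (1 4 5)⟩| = 360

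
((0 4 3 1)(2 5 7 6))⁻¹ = (0 1 3 4)(2 6 7 5)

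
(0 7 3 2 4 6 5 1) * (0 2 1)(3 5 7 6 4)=(0 6 7 5)(1 2 3)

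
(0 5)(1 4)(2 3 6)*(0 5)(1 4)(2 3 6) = (2 6 3)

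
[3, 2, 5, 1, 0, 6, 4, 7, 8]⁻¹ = [4, 3, 1, 0, 6, 2, 5, 7, 8]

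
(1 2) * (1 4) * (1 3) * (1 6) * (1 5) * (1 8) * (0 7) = (0 7)(1 2 4 3 6 5 8)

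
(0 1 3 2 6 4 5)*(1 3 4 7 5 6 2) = (0 3 1 4 6 7 5)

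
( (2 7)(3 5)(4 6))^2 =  ()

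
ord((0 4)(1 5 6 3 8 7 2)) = 14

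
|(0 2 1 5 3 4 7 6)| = 8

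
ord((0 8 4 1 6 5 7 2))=8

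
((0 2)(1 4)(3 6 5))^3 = (0 2)(1 4)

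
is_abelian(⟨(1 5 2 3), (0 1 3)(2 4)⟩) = no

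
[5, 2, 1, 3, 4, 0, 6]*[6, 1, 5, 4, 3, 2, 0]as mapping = [0→2, 1→5, 2→1, 3→4, 4→3, 5→6, 6→0]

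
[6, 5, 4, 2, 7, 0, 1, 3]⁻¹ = [5, 6, 3, 7, 2, 1, 0, 4]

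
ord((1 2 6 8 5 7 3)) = 7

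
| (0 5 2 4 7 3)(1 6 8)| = 6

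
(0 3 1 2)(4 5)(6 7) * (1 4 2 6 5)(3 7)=(0 7 5 2)(1 6 3 4)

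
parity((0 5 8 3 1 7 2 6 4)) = even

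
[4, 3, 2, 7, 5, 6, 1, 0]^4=[1, 4, 2, 5, 3, 7, 0, 6]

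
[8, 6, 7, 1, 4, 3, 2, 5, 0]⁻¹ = [8, 3, 6, 5, 4, 7, 1, 2, 0]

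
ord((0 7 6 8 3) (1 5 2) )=15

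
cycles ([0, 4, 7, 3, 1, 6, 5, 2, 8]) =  (1 4)(2 7)(5 6)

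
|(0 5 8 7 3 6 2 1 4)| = 9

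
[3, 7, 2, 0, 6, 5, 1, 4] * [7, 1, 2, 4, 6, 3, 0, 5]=[4, 5, 2, 7, 0, 3, 1, 6]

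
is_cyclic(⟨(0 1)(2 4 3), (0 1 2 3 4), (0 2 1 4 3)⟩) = no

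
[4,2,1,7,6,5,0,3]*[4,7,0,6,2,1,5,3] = [2,0,7,3,5,1,4,6]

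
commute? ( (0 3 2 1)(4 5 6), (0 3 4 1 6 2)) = no: (0 3 2 1)(4 5 6) * (0 3 4 1 6 2) = (0 4 5 2 6 1 3), (0 3 4 1 6 2) * (0 3 2 1)(4 5 6) = (0 2 3 5 6 1 4)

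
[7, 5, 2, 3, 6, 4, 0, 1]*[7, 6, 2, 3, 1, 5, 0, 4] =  [4, 5, 2, 3, 0, 1, 7, 6]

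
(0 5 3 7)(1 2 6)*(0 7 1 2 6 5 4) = (0 4)(1 6 2 5 3)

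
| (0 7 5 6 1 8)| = 6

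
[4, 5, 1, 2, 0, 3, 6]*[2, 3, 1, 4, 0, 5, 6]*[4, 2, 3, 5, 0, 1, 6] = [4, 1, 5, 2, 3, 0, 6] 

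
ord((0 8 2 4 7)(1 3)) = 10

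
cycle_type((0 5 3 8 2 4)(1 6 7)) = 3.6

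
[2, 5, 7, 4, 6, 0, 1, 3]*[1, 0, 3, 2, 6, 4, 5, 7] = [3, 4, 7, 6, 5, 1, 0, 2]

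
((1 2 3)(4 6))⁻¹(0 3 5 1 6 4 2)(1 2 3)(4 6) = (0 1 5 2 4 6 3)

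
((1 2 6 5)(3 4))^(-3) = (1 2 6 5)(3 4)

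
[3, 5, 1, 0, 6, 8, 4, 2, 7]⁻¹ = [3, 2, 7, 0, 6, 1, 4, 8, 5]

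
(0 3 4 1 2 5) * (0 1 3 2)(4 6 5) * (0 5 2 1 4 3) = (0 1 5 4)(2 3 6)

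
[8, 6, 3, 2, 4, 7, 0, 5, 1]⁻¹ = [6, 8, 3, 2, 4, 7, 1, 5, 0]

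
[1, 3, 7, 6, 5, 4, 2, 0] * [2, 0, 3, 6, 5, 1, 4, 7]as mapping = [0→0, 1→6, 2→7, 3→4, 4→1, 5→5, 6→3, 7→2]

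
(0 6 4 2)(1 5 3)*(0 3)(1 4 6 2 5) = (0 2 3 4 5)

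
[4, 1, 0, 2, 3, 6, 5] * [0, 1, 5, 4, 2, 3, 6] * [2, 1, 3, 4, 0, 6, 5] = [3, 1, 2, 6, 0, 5, 4]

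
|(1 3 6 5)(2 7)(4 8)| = 4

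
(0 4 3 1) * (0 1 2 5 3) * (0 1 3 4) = (1 3 2 5 4)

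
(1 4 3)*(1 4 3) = (1 3 4)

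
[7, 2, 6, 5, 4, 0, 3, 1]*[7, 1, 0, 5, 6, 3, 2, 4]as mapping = [0→4, 1→0, 2→2, 3→3, 4→6, 5→7, 6→5, 7→1]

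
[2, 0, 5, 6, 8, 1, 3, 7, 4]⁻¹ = [1, 5, 0, 6, 8, 2, 3, 7, 4]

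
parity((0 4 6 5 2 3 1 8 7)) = even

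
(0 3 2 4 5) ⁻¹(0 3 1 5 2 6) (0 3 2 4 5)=(0 4 6 3 2 1) 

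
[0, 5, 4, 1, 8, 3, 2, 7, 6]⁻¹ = [0, 3, 6, 5, 2, 1, 8, 7, 4]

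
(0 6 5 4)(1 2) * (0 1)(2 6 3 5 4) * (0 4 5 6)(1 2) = (0 3 6 5 1)(2 4)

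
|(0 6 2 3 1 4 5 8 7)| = 9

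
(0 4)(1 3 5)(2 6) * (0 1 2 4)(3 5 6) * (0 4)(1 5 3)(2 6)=(0 4 5 6)(1 3 2)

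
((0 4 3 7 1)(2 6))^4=(0 1 7 3 4)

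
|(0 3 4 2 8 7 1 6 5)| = 9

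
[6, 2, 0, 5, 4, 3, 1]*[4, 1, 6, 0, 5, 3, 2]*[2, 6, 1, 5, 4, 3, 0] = [1, 0, 4, 5, 3, 2, 6]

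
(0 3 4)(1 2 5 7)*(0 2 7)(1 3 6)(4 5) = (0 6 1 7 3 5)(2 4)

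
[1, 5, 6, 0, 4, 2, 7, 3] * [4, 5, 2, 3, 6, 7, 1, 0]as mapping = [0→5, 1→7, 2→1, 3→4, 4→6, 5→2, 6→0, 7→3]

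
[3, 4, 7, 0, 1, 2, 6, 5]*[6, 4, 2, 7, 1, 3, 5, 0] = [7, 1, 0, 6, 4, 2, 5, 3] 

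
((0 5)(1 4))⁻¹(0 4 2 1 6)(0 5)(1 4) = (1 2 4 6 5)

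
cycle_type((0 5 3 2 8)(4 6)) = 2.5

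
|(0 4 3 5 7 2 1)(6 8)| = 14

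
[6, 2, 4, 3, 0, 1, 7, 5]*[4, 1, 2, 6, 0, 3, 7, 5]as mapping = [0→7, 1→2, 2→0, 3→6, 4→4, 5→1, 6→5, 7→3]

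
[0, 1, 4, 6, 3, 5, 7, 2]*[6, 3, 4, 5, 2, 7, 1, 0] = [6, 3, 2, 1, 5, 7, 0, 4]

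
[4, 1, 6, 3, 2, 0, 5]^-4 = [4, 1, 6, 3, 2, 0, 5]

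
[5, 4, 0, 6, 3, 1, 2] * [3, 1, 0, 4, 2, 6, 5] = [6, 2, 3, 5, 4, 1, 0]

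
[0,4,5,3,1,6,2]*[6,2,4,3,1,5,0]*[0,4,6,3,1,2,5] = [5,4,2,3,6,0,1]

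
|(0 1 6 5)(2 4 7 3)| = 4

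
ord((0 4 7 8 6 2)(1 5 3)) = 6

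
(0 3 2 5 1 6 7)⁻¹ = (0 7 6 1 5 2 3)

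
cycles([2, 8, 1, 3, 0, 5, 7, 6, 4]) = (0 2 1 8 4)(6 7)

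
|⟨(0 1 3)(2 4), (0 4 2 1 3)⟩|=120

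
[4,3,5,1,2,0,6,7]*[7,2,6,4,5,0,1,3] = [5,4,0,2,6,7,1,3]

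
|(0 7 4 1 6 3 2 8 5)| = 9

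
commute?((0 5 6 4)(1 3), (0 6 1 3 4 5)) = no:(0 5 6 4)(1 3) * (0 6 1 3 4 5) = (1 4 6 5), (0 6 1 3 4 5) * (0 5 6 4)(1 3) = (0 4 6 3)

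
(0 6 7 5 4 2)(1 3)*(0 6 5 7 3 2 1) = (0 5 4 1 2 6 3)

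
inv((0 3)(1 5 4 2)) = (0 3)(1 2 4 5)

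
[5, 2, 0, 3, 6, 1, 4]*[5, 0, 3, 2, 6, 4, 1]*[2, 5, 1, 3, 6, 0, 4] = [6, 3, 0, 1, 5, 2, 4]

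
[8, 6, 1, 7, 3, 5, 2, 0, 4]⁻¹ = [7, 2, 6, 4, 8, 5, 1, 3, 0]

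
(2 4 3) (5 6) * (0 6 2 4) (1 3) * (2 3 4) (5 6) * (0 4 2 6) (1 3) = (0 5 1 2 4 3 6) 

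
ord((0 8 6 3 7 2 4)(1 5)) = 14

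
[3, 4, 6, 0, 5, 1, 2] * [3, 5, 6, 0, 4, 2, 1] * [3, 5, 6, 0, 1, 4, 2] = [3, 1, 5, 0, 6, 4, 2]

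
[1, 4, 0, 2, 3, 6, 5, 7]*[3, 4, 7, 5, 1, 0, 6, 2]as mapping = [0→4, 1→1, 2→3, 3→7, 4→5, 5→6, 6→0, 7→2]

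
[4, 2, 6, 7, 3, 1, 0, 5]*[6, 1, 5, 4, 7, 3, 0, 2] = [7, 5, 0, 2, 4, 1, 6, 3]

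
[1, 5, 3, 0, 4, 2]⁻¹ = [3, 0, 5, 2, 4, 1]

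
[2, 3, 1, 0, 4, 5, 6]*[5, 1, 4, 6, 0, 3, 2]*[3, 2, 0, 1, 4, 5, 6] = [4, 6, 2, 5, 3, 1, 0] 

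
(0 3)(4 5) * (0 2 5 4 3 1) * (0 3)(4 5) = (0 1 3 2 4 5)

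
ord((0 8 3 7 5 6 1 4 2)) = 9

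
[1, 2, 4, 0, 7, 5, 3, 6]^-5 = [2, 4, 7, 1, 6, 5, 0, 3]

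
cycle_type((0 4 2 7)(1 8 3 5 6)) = 4.5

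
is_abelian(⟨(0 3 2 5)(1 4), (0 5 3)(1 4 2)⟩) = no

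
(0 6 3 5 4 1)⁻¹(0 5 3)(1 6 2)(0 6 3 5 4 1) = (0 3 2)(4 5 6)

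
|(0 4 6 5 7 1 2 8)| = 8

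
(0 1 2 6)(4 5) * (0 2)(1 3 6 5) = (0 3 6 2 5 4 1)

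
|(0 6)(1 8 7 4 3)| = 10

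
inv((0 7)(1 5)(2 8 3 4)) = (0 7)(1 5)(2 4 3 8)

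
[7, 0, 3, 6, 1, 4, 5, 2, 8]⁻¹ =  [1, 4, 7, 2, 5, 6, 3, 0, 8]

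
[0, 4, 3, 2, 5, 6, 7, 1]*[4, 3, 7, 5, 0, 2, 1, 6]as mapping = [0→4, 1→0, 2→5, 3→7, 4→2, 5→1, 6→6, 7→3]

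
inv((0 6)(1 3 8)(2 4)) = (0 6)(1 8 3)(2 4)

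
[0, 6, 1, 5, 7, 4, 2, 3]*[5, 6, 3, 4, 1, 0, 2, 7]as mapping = [0→5, 1→2, 2→6, 3→0, 4→7, 5→1, 6→3, 7→4]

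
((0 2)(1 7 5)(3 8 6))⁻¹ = (0 2)(1 5 7)(3 6 8)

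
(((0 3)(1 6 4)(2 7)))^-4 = (1 4 6)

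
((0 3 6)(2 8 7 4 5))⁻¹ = (0 6 3)(2 5 4 7 8)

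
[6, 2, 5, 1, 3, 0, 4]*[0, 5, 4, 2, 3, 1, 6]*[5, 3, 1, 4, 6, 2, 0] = [0, 6, 3, 2, 1, 5, 4]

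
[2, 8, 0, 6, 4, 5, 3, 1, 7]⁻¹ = [2, 7, 0, 6, 4, 5, 3, 8, 1]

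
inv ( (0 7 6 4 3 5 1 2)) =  (0 2 1 5 3 4 6 7)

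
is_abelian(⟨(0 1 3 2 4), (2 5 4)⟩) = no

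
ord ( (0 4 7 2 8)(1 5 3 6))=20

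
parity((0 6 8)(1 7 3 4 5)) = even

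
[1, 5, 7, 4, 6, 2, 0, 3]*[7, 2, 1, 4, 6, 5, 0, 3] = [2, 5, 3, 6, 0, 1, 7, 4]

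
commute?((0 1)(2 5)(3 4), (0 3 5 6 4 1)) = no:(0 1)(2 5)(3 4)*(0 3 5 6 4 1) = (1 3)(2 6 4 5), (0 3 5 6 4 1)*(0 1)(2 5)(3 4) = (0 4)(2 5 6 3)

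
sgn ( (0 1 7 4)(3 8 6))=-1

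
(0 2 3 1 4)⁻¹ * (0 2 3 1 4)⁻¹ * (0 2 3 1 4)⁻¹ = (0 3 4 2 1)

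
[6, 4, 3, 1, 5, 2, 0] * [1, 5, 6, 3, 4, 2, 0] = [0, 4, 3, 5, 2, 6, 1]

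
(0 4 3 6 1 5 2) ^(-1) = (0 2 5 1 6 3 4) 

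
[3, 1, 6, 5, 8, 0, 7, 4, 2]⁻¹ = [5, 1, 8, 0, 7, 3, 2, 6, 4]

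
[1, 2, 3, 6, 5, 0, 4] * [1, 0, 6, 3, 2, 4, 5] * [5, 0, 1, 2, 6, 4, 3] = [5, 3, 2, 4, 6, 0, 1]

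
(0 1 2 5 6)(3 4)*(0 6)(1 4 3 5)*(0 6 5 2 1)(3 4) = (0 3 4 2)(5 6)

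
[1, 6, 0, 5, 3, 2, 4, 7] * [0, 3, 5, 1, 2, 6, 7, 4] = [3, 7, 0, 6, 1, 5, 2, 4] 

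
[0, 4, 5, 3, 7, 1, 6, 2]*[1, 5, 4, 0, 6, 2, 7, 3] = [1, 6, 2, 0, 3, 5, 7, 4]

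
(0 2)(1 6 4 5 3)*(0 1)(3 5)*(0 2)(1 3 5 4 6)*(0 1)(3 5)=(0 1)(2 5 4 3)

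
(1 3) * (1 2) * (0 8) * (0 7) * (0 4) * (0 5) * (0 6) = (0 8 7 4 5 6) (1 3 2) 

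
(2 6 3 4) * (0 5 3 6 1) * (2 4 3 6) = (0 5 6 2 1)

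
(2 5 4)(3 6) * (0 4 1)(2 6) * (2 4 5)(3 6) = (0 5 1)(3 4)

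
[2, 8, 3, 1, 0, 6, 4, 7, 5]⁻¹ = [4, 3, 0, 2, 6, 8, 5, 7, 1]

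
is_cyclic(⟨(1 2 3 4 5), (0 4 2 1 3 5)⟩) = no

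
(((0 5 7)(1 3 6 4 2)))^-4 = (0 7 5)(1 3 6 4 2)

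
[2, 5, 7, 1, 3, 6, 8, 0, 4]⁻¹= [7, 3, 0, 4, 8, 1, 5, 2, 6]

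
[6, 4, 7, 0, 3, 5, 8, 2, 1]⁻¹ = [3, 8, 7, 4, 1, 5, 0, 2, 6]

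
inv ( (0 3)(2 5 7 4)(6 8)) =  (0 3)(2 4 7 5)(6 8)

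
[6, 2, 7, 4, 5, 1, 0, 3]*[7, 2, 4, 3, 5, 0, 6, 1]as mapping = [0→6, 1→4, 2→1, 3→5, 4→0, 5→2, 6→7, 7→3]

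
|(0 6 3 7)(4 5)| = 4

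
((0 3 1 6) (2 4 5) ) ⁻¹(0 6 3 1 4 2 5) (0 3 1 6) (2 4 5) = (0 1 6 5 4 2 3) 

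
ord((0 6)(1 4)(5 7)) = 2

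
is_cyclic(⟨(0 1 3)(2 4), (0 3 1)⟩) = yes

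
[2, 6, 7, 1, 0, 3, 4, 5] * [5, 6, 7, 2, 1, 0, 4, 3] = [7, 4, 3, 6, 5, 2, 1, 0]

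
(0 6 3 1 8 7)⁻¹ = (0 7 8 1 3 6)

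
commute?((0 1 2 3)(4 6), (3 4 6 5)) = no:(0 1 2 3)(4 6)*(3 4 6 5) = (0 1 2 4 5 3), (3 4 6 5)*(0 1 2 3)(4 6) = (0 1 2 3 6 5)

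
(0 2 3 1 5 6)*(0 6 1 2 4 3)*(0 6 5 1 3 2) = (0 4 2 6 5 3)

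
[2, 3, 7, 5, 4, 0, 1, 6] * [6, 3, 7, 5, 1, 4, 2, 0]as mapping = [0→7, 1→5, 2→0, 3→4, 4→1, 5→6, 6→3, 7→2]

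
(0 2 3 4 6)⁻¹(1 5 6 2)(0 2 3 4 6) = (0 3 1 5)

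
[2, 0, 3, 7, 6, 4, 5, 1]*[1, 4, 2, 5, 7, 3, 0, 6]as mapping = [0→2, 1→1, 2→5, 3→6, 4→0, 5→7, 6→3, 7→4]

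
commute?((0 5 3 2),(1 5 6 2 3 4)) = no:(0 5 3 2) * (1 5 6 2 3 4) = (0 6 2)(1 5 4),(1 5 6 2 3 4) * (0 5 3 2) = (0 5 6)(1 3 4)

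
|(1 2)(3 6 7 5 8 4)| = 6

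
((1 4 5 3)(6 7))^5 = (1 4 5 3)(6 7)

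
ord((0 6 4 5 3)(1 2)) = 10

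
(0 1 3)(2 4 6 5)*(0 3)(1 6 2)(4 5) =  (0 6 4 2 5 1)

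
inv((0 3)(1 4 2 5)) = (0 3)(1 5 2 4)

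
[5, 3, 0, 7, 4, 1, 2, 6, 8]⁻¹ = [2, 5, 6, 1, 4, 0, 7, 3, 8]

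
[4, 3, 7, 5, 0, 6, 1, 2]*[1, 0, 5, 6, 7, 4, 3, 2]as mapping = [0→7, 1→6, 2→2, 3→4, 4→1, 5→3, 6→0, 7→5]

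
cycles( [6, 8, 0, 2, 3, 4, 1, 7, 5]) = (0 6 1 8 5 4 3 2)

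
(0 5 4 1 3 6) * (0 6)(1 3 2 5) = (0 1 2 5 4 3)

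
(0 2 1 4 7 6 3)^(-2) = (0 6 4 2 3 7 1)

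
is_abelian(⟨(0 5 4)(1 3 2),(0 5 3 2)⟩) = no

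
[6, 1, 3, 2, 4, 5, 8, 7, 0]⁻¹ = [8, 1, 3, 2, 4, 5, 0, 7, 6]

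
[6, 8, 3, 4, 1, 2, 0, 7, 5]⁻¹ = [6, 4, 5, 2, 3, 8, 0, 7, 1]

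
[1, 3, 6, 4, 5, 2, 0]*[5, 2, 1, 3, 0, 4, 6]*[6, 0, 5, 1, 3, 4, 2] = [5, 1, 2, 6, 3, 0, 4]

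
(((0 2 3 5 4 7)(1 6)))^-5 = (0 2 3 5 4 7)(1 6)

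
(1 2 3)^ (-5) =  (1 2 3)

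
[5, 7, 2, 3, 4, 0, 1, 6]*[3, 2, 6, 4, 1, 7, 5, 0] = [7, 0, 6, 4, 1, 3, 2, 5]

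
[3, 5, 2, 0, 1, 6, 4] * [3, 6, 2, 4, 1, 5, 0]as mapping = [0→4, 1→5, 2→2, 3→3, 4→6, 5→0, 6→1]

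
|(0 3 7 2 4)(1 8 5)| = 15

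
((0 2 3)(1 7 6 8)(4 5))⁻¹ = (0 3 2)(1 8 6 7)(4 5)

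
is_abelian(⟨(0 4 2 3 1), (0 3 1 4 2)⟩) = no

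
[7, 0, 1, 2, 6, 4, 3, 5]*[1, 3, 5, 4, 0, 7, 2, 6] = [6, 1, 3, 5, 2, 0, 4, 7]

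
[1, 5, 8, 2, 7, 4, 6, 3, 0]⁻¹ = [8, 0, 3, 7, 5, 1, 6, 4, 2]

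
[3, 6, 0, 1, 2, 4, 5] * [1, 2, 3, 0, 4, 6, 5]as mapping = [0→0, 1→5, 2→1, 3→2, 4→3, 5→4, 6→6]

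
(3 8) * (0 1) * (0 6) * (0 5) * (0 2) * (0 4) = (0 1 6 5 2 4)(3 8)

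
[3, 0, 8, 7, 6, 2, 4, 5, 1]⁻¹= [1, 8, 5, 0, 6, 7, 4, 3, 2]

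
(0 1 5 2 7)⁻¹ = (0 7 2 5 1)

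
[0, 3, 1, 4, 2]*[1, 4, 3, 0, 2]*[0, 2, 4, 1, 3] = [2, 0, 3, 4, 1]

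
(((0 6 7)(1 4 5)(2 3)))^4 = (0 6 7)(1 4 5)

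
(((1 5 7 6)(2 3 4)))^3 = (1 6 7 5)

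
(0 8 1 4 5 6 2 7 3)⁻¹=(0 3 7 2 6 5 4 1 8)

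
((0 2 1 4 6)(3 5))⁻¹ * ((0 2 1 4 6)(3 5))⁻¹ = (0 4 2 6 1)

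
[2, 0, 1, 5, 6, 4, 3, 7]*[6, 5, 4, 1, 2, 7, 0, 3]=[4, 6, 5, 7, 0, 2, 1, 3]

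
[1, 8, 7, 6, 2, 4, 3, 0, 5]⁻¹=[7, 0, 4, 6, 5, 8, 3, 2, 1]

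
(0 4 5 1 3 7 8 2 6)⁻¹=(0 6 2 8 7 3 1 5 4)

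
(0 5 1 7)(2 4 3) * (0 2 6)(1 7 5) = (0 1 5 7 2 4 3 6)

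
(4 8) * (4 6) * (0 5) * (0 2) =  (0 5 2)(4 8 6)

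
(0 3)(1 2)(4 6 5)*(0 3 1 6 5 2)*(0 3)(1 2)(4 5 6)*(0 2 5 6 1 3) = (0 5 6 3 2 4 1)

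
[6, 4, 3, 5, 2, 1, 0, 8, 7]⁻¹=[6, 5, 4, 2, 1, 3, 0, 8, 7]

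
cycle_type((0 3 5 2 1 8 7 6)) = 8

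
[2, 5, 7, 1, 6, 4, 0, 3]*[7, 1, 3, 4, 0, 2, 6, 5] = [3, 2, 5, 1, 6, 0, 7, 4]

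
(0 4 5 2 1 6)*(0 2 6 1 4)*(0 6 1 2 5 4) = (0 6 5 1 2)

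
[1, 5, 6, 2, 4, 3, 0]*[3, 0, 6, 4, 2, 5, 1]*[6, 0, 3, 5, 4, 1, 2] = [6, 1, 0, 2, 3, 4, 5]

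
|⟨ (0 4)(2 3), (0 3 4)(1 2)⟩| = 120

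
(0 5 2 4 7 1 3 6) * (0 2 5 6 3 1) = (0 6 2 4 7)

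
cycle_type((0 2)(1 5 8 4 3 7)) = 2.6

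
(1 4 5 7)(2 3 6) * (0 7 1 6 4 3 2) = (0 7 6)(1 3 4 5)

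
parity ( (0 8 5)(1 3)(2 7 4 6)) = even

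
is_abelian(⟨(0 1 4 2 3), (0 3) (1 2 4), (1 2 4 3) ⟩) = no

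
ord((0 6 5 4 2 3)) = 6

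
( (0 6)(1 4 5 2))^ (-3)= (0 6)(1 4 5 2)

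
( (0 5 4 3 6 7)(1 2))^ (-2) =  (0 6 4)(3 5 7)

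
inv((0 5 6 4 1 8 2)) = (0 2 8 1 4 6 5)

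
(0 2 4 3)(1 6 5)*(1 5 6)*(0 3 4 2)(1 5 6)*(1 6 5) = ()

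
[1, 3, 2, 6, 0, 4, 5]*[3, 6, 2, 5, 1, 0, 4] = [6, 5, 2, 4, 3, 1, 0]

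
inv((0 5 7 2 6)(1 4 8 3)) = (0 6 2 7 5)(1 3 8 4)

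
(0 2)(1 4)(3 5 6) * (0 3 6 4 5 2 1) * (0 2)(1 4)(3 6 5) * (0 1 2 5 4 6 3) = (0 6 4 5 2 3 1)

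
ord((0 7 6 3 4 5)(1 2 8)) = 6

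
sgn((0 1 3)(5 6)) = -1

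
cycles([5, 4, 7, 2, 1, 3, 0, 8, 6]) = (0 5 3 2 7 8 6)(1 4)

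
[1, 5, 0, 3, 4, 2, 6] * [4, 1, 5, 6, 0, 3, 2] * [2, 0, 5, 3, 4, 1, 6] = [0, 3, 4, 6, 2, 1, 5]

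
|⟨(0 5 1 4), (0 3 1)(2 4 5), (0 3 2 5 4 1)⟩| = 120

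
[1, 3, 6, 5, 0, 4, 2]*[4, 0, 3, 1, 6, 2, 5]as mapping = [0→0, 1→1, 2→5, 3→2, 4→4, 5→6, 6→3]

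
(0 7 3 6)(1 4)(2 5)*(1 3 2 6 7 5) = (0 5 6)(1 4 3 7 2)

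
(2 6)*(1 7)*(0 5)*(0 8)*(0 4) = (0 5 8 4)(1 7)(2 6)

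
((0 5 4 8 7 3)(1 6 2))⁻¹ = (0 3 7 8 4 5)(1 2 6)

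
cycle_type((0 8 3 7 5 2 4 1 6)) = 9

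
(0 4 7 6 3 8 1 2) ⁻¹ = (0 2 1 8 3 6 7 4) 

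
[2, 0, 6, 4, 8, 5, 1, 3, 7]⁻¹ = [1, 6, 0, 7, 3, 5, 2, 8, 4]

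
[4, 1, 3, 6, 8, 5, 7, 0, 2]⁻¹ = [7, 1, 8, 2, 0, 5, 3, 6, 4]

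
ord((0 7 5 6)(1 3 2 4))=4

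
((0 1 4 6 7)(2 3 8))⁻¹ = (0 7 6 4 1)(2 8 3)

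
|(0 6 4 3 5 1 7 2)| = 8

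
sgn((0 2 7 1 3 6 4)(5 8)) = -1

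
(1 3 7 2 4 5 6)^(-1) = (1 6 5 4 2 7 3)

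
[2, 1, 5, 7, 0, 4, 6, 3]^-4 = [0, 1, 2, 3, 4, 5, 6, 7]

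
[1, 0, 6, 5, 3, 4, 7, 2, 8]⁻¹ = [1, 0, 7, 4, 5, 3, 2, 6, 8]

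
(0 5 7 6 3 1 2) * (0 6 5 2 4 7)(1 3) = (0 2 6 1 4 7 5)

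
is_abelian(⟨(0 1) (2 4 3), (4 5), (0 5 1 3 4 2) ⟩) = no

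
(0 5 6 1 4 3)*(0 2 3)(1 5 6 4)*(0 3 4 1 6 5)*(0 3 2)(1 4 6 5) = (0 1 5 4 2 6 3)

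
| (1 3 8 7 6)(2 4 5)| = 15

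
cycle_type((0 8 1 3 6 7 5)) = 7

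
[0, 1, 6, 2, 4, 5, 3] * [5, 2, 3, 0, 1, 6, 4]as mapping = [0→5, 1→2, 2→4, 3→3, 4→1, 5→6, 6→0]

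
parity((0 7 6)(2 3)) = odd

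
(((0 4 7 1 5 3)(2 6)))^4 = (0 5 7)(1 4 3)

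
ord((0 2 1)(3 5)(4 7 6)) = 6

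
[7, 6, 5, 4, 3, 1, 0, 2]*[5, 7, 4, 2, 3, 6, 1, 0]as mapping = [0→0, 1→1, 2→6, 3→3, 4→2, 5→7, 6→5, 7→4]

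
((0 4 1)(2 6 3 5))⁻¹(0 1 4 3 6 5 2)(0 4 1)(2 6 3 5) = (0 1 5 3 2 6 4)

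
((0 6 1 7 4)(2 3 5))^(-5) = (2 3 5)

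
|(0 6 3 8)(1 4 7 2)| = 4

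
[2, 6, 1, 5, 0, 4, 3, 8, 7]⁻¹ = [4, 2, 0, 6, 5, 3, 1, 8, 7]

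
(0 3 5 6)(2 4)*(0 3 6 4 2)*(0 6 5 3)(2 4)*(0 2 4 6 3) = (0 5 4 3)(2 6)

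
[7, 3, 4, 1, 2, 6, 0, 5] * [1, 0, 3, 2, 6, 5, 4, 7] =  [7, 2, 6, 0, 3, 4, 1, 5]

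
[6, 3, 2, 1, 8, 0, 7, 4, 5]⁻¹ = [5, 3, 2, 1, 7, 8, 0, 6, 4]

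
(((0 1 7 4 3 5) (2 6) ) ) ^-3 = (0 4) (1 3) (2 6) (5 7) 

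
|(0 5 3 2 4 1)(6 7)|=6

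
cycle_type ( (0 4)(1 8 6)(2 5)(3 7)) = 2^3.3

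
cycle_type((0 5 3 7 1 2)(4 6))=2.6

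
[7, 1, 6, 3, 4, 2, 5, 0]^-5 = [7, 1, 6, 3, 4, 2, 5, 0]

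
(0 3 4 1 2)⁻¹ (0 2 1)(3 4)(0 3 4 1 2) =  (0 2 3)(1 4)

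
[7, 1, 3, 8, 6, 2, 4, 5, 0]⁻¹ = [8, 1, 5, 2, 6, 7, 4, 0, 3]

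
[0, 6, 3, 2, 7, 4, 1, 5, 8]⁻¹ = [0, 6, 3, 2, 5, 7, 1, 4, 8]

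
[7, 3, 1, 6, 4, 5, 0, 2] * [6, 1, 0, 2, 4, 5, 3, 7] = [7, 2, 1, 3, 4, 5, 6, 0] 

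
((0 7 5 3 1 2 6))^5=(0 2 3 7 6 1 5)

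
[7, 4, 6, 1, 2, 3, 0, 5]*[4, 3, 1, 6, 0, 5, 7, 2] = [2, 0, 7, 3, 1, 6, 4, 5]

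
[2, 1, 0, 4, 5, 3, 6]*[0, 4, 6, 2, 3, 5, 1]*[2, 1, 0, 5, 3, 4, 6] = [6, 3, 2, 5, 4, 0, 1]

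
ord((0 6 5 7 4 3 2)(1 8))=14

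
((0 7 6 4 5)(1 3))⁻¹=(0 5 4 6 7)(1 3)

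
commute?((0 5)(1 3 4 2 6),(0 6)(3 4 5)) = no:(0 5)(1 3 4 2 6)*(0 6)(3 4 5) = (0 3 5 6 1 4 2),(0 6)(3 4 5)*(0 5)(1 3 4 2 6) = (0 1 3 2 6 5 4)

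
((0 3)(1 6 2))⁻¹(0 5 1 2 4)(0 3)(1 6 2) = (1 4 3 5 6)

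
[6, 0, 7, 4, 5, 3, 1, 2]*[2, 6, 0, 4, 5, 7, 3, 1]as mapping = [0→3, 1→2, 2→1, 3→5, 4→7, 5→4, 6→6, 7→0]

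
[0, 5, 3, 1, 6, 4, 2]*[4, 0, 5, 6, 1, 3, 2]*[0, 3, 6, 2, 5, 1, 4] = [5, 2, 4, 0, 6, 3, 1]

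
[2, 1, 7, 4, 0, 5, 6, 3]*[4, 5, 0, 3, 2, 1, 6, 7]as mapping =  [0→0, 1→5, 2→7, 3→2, 4→4, 5→1, 6→6, 7→3]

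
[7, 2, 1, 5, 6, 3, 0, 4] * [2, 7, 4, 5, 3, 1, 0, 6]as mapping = [0→6, 1→4, 2→7, 3→1, 4→0, 5→5, 6→2, 7→3]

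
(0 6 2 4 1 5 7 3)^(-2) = (0 7 1 2)(3 5 4 6)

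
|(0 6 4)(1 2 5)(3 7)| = 6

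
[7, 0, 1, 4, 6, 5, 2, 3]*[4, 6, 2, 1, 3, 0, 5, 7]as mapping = [0→7, 1→4, 2→6, 3→3, 4→5, 5→0, 6→2, 7→1]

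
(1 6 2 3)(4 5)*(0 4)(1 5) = (0 4 1 6 2 3 5)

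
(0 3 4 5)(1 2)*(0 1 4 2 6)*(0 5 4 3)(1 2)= (1 6 5 2 3)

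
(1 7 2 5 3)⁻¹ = (1 3 5 2 7)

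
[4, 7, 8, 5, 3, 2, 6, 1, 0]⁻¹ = [8, 7, 5, 4, 0, 3, 6, 1, 2]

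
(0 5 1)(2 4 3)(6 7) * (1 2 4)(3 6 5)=(0 3 4 6 7 5 2 1)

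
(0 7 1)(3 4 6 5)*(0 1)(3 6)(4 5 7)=(0 4 3 5 6 7)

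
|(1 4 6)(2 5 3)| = 3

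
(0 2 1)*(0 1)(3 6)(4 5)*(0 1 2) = (1 2)(3 6)(4 5)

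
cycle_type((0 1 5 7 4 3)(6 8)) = 2.6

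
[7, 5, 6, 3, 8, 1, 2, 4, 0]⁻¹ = [8, 5, 6, 3, 7, 1, 2, 0, 4]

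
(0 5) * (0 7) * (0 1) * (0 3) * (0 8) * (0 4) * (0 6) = (0 5 7 1 3 8 4 6)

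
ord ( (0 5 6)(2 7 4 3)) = 12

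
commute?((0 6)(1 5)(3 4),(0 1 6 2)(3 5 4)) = no:(0 6)(1 5)(3 4)*(0 1 6 2)(3 5 4) = (0 2)(1 4 5 6),(0 1 6 2)(3 5 4)*(0 6)(1 5)(3 4) = (0 5 3 1)(2 6)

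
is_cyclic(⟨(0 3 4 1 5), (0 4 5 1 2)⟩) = no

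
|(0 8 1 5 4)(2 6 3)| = 15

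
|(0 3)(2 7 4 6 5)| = 10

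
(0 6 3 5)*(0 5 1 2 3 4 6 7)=(0 7)(1 2 3)(4 6)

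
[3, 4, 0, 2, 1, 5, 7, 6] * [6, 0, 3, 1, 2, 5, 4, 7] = [1, 2, 6, 3, 0, 5, 7, 4]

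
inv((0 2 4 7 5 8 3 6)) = (0 6 3 8 5 7 4 2)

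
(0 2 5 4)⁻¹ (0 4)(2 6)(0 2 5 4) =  (0 2)(5 6)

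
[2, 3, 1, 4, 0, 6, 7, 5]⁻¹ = [4, 2, 0, 1, 3, 7, 5, 6]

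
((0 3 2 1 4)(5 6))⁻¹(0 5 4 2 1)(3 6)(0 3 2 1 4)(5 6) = (0 1 4 3 6)(2 5)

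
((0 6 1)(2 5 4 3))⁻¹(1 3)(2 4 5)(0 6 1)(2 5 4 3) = (0 2)(3 4 5)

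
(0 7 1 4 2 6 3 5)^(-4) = (0 2)(1 3)(4 5)(6 7)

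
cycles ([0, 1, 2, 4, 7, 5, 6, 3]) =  (3 4 7)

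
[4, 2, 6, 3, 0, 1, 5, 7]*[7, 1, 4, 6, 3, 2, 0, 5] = [3, 4, 0, 6, 7, 1, 2, 5]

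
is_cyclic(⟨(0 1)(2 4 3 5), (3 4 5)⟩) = no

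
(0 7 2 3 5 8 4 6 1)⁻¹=(0 1 6 4 8 5 3 2 7)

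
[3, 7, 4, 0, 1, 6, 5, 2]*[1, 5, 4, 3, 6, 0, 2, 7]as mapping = [0→3, 1→7, 2→6, 3→1, 4→5, 5→2, 6→0, 7→4]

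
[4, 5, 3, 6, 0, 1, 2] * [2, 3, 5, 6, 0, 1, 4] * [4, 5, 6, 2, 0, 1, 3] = [4, 5, 3, 0, 6, 2, 1]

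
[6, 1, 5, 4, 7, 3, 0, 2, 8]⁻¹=[6, 1, 7, 5, 3, 2, 0, 4, 8]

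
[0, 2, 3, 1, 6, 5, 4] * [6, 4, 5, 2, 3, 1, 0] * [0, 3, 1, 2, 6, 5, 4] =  [4, 5, 1, 6, 0, 3, 2]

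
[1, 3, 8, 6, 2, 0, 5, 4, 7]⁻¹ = [5, 0, 4, 1, 7, 6, 3, 8, 2]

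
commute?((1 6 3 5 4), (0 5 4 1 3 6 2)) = no:(1 6 3 5 4) * (0 5 4 1 3 6 2) = (0 5 1 2)(3 4), (0 5 4 1 3 6 2) * (1 6 3 5 4) = (0 4 6 2)(1 5)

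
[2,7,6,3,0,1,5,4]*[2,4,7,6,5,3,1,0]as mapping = [0→7,1→0,2→1,3→6,4→2,5→4,6→3,7→5]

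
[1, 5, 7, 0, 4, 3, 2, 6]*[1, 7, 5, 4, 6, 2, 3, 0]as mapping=[0→7, 1→2, 2→0, 3→1, 4→6, 5→4, 6→5, 7→3]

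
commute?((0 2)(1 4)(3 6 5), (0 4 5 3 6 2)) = no:(0 2)(1 4)(3 6 5)*(0 4 5 3 6 2) = (1 5 6 3 2 4), (0 4 5 3 6 2)*(0 2)(1 4)(3 6 5) = (0 1 4 3 5 6)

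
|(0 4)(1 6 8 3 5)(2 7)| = 10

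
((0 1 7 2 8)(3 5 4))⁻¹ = (0 8 2 7 1)(3 4 5)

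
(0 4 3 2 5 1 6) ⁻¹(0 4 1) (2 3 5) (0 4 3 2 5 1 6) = (1 5 2) (3 6 4) 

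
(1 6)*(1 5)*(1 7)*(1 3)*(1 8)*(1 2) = (1 6 5 7 3 8 2)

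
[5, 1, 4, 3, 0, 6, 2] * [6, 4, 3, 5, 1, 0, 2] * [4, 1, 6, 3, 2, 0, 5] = [4, 2, 1, 0, 5, 6, 3]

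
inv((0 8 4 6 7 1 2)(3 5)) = (0 2 1 7 6 4 8)(3 5)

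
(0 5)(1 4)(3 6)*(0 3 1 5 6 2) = (0 6 1 4 5 3 2)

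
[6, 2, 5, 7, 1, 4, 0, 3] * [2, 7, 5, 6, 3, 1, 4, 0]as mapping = [0→4, 1→5, 2→1, 3→0, 4→7, 5→3, 6→2, 7→6]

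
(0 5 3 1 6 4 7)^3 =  (0 1 7 3 4 5 6)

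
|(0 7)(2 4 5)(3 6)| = 6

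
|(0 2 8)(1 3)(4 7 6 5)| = 12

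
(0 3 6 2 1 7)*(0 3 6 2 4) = (0 6 4)(1 7 3 2)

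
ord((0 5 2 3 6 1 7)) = 7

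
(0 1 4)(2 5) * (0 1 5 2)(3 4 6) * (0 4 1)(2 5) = (0 2 5 4)(1 6 3)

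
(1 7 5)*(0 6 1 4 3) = (0 6 1 7 5 4 3)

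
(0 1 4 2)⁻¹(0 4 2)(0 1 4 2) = (0 1 2)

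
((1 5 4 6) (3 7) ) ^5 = (1 5 4 6) (3 7) 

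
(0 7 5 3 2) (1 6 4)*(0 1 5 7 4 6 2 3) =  (0 4 5) (1 2) 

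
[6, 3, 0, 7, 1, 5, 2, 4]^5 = [2, 3, 6, 7, 1, 5, 0, 4]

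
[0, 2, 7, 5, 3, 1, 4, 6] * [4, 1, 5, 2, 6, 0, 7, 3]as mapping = [0→4, 1→5, 2→3, 3→0, 4→2, 5→1, 6→6, 7→7]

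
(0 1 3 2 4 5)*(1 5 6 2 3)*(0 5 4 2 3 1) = (0 4 6 3 1)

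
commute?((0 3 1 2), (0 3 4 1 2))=no:(0 3 1 2) * (0 3 4 1 2)=(0 4 1)(2 3), (0 3 4 1 2) * (0 3 1 2)=(0 1)(2 3 4)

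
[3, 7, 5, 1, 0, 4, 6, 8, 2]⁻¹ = [4, 3, 8, 0, 5, 2, 6, 1, 7]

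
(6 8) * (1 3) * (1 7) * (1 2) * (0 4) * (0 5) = (0 4 5)(1 3 7 2)(6 8)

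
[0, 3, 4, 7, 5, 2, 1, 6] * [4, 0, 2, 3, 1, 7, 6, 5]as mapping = [0→4, 1→3, 2→1, 3→5, 4→7, 5→2, 6→0, 7→6]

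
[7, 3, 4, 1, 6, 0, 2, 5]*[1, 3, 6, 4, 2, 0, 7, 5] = [5, 4, 2, 3, 7, 1, 6, 0]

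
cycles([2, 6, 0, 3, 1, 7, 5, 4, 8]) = (0 2)(1 6 5 7 4)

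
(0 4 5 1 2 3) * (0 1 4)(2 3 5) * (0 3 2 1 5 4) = (0 3 5)(1 2 4)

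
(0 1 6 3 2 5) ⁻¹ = (0 5 2 3 6 1) 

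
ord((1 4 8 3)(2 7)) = 4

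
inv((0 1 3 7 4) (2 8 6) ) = (0 4 7 3 1) (2 6 8) 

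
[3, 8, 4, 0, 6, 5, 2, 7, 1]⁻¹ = [3, 8, 6, 0, 2, 5, 4, 7, 1]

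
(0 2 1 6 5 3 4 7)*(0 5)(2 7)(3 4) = (0 7 5 4 2 1 6)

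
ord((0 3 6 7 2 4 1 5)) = 8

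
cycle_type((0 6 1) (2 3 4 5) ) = 3.4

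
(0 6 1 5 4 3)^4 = (0 4 1)(3 5 6)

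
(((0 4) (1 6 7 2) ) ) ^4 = () 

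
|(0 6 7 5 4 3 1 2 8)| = 9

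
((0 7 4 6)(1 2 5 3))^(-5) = (0 6 4 7)(1 3 5 2)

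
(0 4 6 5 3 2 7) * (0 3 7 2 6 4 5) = (0 5 7 3 6)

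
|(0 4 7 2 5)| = 5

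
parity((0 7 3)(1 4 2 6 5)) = even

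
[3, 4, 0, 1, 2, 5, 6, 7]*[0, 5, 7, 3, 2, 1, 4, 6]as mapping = [0→3, 1→2, 2→0, 3→5, 4→7, 5→1, 6→4, 7→6]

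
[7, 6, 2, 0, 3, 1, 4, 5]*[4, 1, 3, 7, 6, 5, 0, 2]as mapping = [0→2, 1→0, 2→3, 3→4, 4→7, 5→1, 6→6, 7→5]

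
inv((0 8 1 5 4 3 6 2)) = (0 2 6 3 4 5 1 8)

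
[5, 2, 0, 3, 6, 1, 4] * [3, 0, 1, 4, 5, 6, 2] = [6, 1, 3, 4, 2, 0, 5]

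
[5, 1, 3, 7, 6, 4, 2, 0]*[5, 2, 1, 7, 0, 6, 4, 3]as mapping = [0→6, 1→2, 2→7, 3→3, 4→4, 5→0, 6→1, 7→5]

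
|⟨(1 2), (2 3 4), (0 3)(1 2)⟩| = 120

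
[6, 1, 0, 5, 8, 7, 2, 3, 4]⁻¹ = [2, 1, 6, 7, 8, 3, 0, 5, 4]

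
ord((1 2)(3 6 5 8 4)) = 10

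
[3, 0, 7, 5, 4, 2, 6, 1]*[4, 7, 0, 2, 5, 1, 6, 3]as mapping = [0→2, 1→4, 2→3, 3→1, 4→5, 5→0, 6→6, 7→7]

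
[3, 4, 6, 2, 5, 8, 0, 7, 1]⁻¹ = [6, 8, 3, 0, 1, 4, 2, 7, 5]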